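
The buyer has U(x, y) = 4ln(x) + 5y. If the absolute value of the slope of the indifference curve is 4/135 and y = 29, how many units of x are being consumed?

x = 27

MU_x = 4/x, MU_y = 5.
MRS = 4/x ÷ 5.
MRS depends only on x: 0.8/x = 4/135 ⇒ x = 0.8/(4/135) = 27.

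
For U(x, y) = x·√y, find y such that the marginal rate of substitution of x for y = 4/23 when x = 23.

MU_x = √y and MU_y = 0.5·x·y^(-0.5).
MRS = MU_x/MU_y = (2)·y/x.
Substitute x = 23: MRS = y/11.5. Setting y/11.5 = 4/23 gives y = (4/23)·11.5 = 2.

y = 2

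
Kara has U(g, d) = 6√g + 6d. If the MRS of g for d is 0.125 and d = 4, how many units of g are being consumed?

g = 16

MU_g = 6/(2√g), MU_d = 6.
MRS = 6/(2√g) ÷ 6.
MRS depends only on g: 0.5/√g = 0.125 ⇒ √g = 0.5/0.125 = 4 ⇒ g = 16.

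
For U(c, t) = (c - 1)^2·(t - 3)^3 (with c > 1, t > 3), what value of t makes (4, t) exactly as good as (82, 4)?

t = 12

U(82, 4) = 6561.
Set U(4, t) = 6561 and solve.
With c = 4: (4 − 1)^2 = 9, so (t − 3)^3 = 6561/9 = 729.
Taking the cube root (with t > 3): t − 3 = 9, so t = 12.
Check: U(4, 12) = 6561.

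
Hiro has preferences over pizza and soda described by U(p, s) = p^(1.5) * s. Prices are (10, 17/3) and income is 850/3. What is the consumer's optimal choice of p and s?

MU_p = 1.5·√p·s and MU_s = p^(1.5).
MRS = MU_p/MU_s = (1.5)·s/p.
Tangency: set MRS = p_p/p_s = 10/(17/3) = 30/17.
So (1.5)·s/p = 30/17, i.e. s = (20/17)·p.
Substitute into the budget 10·p + (17/3)·s = 850/3: (50/3)·p = 850/3, so p* = 17.
Then s* = (20/17)·17 = 20.

p* = 17, s* = 20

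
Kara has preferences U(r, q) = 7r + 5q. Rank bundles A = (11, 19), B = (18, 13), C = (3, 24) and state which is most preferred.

Evaluate utility at each bundle:
U(A) = 172.
U(B) = 191.
U(C) = 141.
Highest utility is B, so B ≻ A ≻ C.

Bundle B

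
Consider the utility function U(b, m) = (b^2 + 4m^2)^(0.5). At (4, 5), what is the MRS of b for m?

For CES with ρ = 2, MRS = (1/4)·(m/b)^(-1).
At (4, 5): MRS = 0.2.
So at (4, 5) the consumer would give up 0.2 units of m for one more unit of b.

MRS = 0.2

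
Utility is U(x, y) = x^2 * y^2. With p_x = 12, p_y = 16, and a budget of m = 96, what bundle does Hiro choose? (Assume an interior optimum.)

x* = 4, y* = 3

MU_x = 2·x·y^2 and MU_y = 2·x^2·y.
MRS = MU_x/MU_y = y/x.
Tangency: set MRS = p_x/p_y = 12/16 = 0.75.
So y/x = 0.75, i.e. y = 0.75·x.
Substitute into the budget 12·x + 16·y = 96: 24·x = 96, so x* = 4.
Then y* = 0.75·4 = 3.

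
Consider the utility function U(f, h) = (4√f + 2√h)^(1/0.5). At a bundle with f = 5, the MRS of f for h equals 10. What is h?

For CES with ρ = 0.5, MRS = (4/2)·√(h/f).
Setting (4/2)·√(h/5) = 10 gives √(h/5) = 5, so h/5 = 25 and h = 125.

h = 125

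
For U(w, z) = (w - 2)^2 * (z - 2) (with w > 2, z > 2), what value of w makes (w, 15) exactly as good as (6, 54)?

w = 10

U(6, 54) = 832.
Set U(w, 15) = 832 and solve.
With z = 15: (15 − 2) = 13, so (w − 2)^2 = 832/13 = 64.
Taking the square root (with w > 2): w − 2 = 8, so w = 10.
Check: U(10, 15) = 832.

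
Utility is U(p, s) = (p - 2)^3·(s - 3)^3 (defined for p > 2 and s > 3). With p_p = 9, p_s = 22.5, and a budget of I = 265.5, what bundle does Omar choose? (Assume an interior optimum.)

p* = 12, s* = 7

MU_p = 3·(p−2)^2·(s−3)^3, MU_s = 3·(p−2)^3·(s−3)^2.
MRS = (s−3)/(p−2).
Tangency: set MRS = p_p/p_s = 9/22.5 = 0.4.
So (s − 3)/(p − 2) = 0.4, i.e. (s − 3) = 0.4·(p − 2).
Rewrite the budget in excess-of-subsistence terms: 9·(p − 2) + 22.5·(s − 3) = 265.5 − 9·2 − 22.5·3 = 180.
Substituting, 18·(p − 2) = 180, so p − 2 = 10 and p* = 12.
Then s − 3 = 0.4·10 = 4, so s* = 7.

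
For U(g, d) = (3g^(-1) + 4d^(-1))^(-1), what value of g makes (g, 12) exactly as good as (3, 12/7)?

g = 1

U depends on (g, d) only through S = 3g^(-1) + 4d^(-1), so equal utility means equal S. At (3, 12/7): S = 10/3.
With d = 12: 4·12^(-1) = 1/3, so 3g^(-1) = 10/3 − 1/3 = 3, i.e. g^(-1) = 1.
Hence g = 1/1 = 1.
Check: U(1, 12) = 0.3.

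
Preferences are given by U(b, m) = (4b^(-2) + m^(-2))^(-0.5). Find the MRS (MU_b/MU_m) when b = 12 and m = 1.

For CES with ρ = -2, MRS = (4/1)·(m/b)^3.
At (12, 1): MRS = 1/432.
That is, one extra unit of b is worth 1/432 units of m at the margin.

MRS = 1/432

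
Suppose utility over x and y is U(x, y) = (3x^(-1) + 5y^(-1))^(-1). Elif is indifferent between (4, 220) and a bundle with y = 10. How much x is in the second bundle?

x = 11

U depends on (x, y) only through S = 3x^(-1) + 5y^(-1), so equal utility means equal S. At (4, 220): S = 17/22.
With y = 10: 5·10^(-1) = 0.5, so 3x^(-1) = 17/22 − 0.5 = 3/11, i.e. x^(-1) = 1/11.
Hence x = 1/(1/11) = 11.
Check: U(11, 10) = 1.2941.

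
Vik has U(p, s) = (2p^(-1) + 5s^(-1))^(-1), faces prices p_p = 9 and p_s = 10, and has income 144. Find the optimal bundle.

p* = 6, s* = 9

For CES with ρ = -1, MRS = (2/5)·(s/p)^2.
Tangency: set MRS = p_p/p_s = 9/10 = 0.9.
So (s/p)^2 = 2.25; taking the square root, s/p = 1.5, i.e. s = 1.5·p.
Substitute into the budget 9·p + 10·s = 144: 24·p = 144, so p* = 6 and s* = 1.5·6 = 9.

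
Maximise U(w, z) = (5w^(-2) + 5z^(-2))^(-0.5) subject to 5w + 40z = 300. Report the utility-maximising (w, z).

For CES with ρ = -2, MRS = (z/w)^3.
Tangency: set MRS = p_w/p_z = 5/40 = 0.125.
So (z/w)^3 = 0.125; taking the cube root, z/w = 0.5, i.e. z = 0.5·w.
Substitute into the budget 5·w + 40·z = 300: 25·w = 300, so w* = 12 and z* = 0.5·12 = 6.

w* = 12, z* = 6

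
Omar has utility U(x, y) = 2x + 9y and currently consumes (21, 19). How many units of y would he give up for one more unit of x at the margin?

MU_x = 2, MU_y = 9, so MRS = 2/9 at every bundle.
At (21, 19): MRS = 2/9.
The indifference curve has slope −2/9 at this bundle.

MRS = 2/9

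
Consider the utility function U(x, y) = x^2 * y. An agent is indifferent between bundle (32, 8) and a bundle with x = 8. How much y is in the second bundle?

U(32, 8) = 8192.
Set U(8, y) = 8192 and solve.
With x = 8: 8^2 = 64, so y = 8192/64 = 128.
Check: U(8, 128) = 8192.

y = 128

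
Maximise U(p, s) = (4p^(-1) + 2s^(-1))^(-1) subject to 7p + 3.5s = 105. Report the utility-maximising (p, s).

For CES with ρ = -1, MRS = (4/2)·(s/p)^2.
Tangency: set MRS = p_p/p_s = 7/3.5 = 2.
So (s/p)^2 = 1; taking the square root, s/p = 1, i.e. s = p.
Substitute into the budget 7·p + 3.5·s = 105: 10.5·p = 105, so p* = 10 and s* = 10.

p* = 10, s* = 10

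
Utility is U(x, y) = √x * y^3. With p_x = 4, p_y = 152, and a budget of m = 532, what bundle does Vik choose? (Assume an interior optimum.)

MU_x = 0.5·x^(-0.5)·y^3 and MU_y = 3·√x·y^2.
MRS = MU_x/MU_y = (1/6)·y/x.
Tangency: set MRS = p_x/p_y = 4/152 = 1/38.
So (1/6)·y/x = 1/38, i.e. y = (3/19)·x.
Substitute into the budget 4·x + 152·y = 532: 28·x = 532, so x* = 19.
Then y* = (3/19)·19 = 3.

x* = 19, y* = 3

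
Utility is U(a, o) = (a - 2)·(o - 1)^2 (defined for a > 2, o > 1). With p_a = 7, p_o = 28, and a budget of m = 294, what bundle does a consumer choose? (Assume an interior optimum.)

a* = 14, o* = 7

MU_a = (o−1)^2, MU_o = 2·(a−2)·(o−1).
MRS = (1/2)·(o−1)/(a−2).
Tangency: set MRS = p_a/p_o = 7/28 = 0.25.
So (1/2)·(o − 1)/(a − 2) = 0.25, i.e. (o − 1) = 0.5·(a − 2).
Rewrite the budget in excess-of-subsistence terms: 7·(a − 2) + 28·(o − 1) = 294 − 7·2 − 28·1 = 252.
Substituting, 21·(a − 2) = 252, so a − 2 = 12 and a* = 14.
Then o − 1 = 0.5·12 = 6, so o* = 7.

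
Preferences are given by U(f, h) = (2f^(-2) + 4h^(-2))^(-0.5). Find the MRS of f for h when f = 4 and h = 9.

MRS = 729/128

For CES with ρ = -2, MRS = (2/4)·(h/f)^3.
At (4, 9): MRS = 729/128.
That is, one extra unit of f is worth 729/128 units of h at the margin.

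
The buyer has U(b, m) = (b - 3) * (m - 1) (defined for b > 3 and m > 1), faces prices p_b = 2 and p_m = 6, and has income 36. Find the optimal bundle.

b* = 9, m* = 3

MU_b = (m−1), MU_m = (b−3).
MRS = (m−1)/(b−3).
Tangency: set MRS = p_b/p_m = 2/6 = 1/3.
So (m − 1)/(b − 3) = 1/3, i.e. (m − 1) = (1/3)·(b − 3).
Rewrite the budget in excess-of-subsistence terms: 2·(b − 3) + 6·(m − 1) = 36 − 2·3 − 6·1 = 24.
Substituting, 4·(b − 3) = 24, so b − 3 = 6 and b* = 9.
Then m − 1 = (1/3)·6 = 2, so m* = 3.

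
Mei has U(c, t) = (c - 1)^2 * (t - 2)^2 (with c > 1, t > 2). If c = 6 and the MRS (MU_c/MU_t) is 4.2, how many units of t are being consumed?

t = 23

MU_c = 2·(c−1)·(t−2)^2, MU_t = 2·(c−1)^2·(t−2).
MRS = (t−2)/(c−1).
Substitute c = 6: MRS = (t − 2)/5. Setting this equal to 4.2 gives t − 2 = 4.2·5 = 21, so t = 23.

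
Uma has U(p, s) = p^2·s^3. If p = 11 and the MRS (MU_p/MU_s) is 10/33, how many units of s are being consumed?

s = 5

MU_p = 2·p·s^3 and MU_s = 3·p^2·s^2.
MRS = MU_p/MU_s = (2/3)·s/p.
Substitute p = 11: MRS = s/16.5. Setting s/16.5 = 10/33 gives s = (10/33)·16.5 = 5.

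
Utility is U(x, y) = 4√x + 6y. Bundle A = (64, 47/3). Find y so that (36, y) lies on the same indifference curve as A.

U(64, 47/3) = 126.
Set U(36, y) = 126 and solve.
With x = 36: √36 = 6, so 6y = 126 − 4·6 = 102 and y = 17.
Check: U(36, 17) = 126.

y = 17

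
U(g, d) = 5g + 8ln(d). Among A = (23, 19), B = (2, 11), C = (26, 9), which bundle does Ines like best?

Bundle C

Evaluate utility at each bundle:
U(A) = 138.556.
U(B) = 29.183.
U(C) = 147.578.
Highest utility is C, so C ≻ A ≻ B.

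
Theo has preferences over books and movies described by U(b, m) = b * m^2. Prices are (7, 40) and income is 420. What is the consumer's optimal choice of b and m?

b* = 20, m* = 7

MU_b = m^2 and MU_m = 2·b·m.
MRS = MU_b/MU_m = (1/2)·m/b.
Tangency: set MRS = p_b/p_m = 7/40.
So (1/2)·m/b = 7/40, i.e. m = 0.35·b.
Substitute into the budget 7·b + 40·m = 420: 21·b = 420, so b* = 20.
Then m* = 0.35·20 = 7.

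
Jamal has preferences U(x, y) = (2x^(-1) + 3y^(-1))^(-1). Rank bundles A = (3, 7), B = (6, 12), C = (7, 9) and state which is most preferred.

Bundle B

Evaluate utility at each bundle:
U(A) = 0.913.
U(B) = 1.714.
U(C) = 1.615.
Highest utility is B, so B ≻ C ≻ A.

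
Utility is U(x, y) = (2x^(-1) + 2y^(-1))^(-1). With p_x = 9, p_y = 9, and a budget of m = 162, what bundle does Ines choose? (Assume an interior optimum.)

x* = 9, y* = 9

For CES with ρ = -1, MRS = (y/x)^2.
Tangency: set MRS = p_x/p_y = 9/9 = 1.
So (y/x)^2 = 1; taking the square root, y/x = 1, i.e. y = x.
Substitute into the budget 9·x + 9·y = 162: 18·x = 162, so x* = 9 and y* = 9.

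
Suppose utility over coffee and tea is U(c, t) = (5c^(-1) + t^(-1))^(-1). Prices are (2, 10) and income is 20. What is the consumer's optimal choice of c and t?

c* = 5, t* = 1

For CES with ρ = -1, MRS = (5/1)·(t/c)^2.
Tangency: set MRS = p_c/p_t = 2/10 = 0.2.
So (t/c)^2 = 1/25; taking the square root, t/c = 0.2, i.e. t = 0.2·c.
Substitute into the budget 2·c + 10·t = 20: 4·c = 20, so c* = 5 and t* = 0.2·5 = 1.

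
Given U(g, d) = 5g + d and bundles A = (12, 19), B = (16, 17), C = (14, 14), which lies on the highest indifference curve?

Evaluate utility at each bundle:
U(A) = 79.
U(B) = 97.
U(C) = 84.
Highest utility is B, so B ≻ C ≻ A.

Bundle B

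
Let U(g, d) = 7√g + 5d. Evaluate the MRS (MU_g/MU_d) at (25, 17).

MRS = 7/50

MU_g = 7/(2√g), MU_d = 5.
MRS = 7/(2√g) ÷ 5.
At (25, 17): MRS = 7/50.
So at (25, 17) the consumer would give up 7/50 units of d for one more unit of g.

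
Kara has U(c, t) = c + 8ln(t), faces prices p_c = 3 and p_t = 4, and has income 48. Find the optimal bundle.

c* = 8, t* = 6

MU_c = 1, MU_t = 8/t.
MRS = 1 ÷ (8/t).
Tangency: set MRS = p_c/p_t = 3/4 = 0.75.
MRS depends only on t: 0.125·t = 0.75 ⇒ t* = 0.75/0.125 = 6.
From the budget, 3·c = 48 − 4·6 = 24, so c* = 8.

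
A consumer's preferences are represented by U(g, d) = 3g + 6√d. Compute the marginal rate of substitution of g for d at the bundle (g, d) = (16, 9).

MRS = 3

MU_g = 3, MU_d = 6/(2√d).
MRS = 3 ÷ (6/(2√d)).
At (16, 9): MRS = 3.
That is, one extra unit of g is worth 3 units of d at the margin.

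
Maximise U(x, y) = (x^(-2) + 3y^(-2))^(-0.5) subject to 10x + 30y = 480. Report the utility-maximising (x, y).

x* = 12, y* = 12

For CES with ρ = -2, MRS = (1/3)·(y/x)^3.
Tangency: set MRS = p_x/p_y = 10/30 = 1/3.
So (y/x)^3 = 1; taking the cube root, y/x = 1, i.e. y = x.
Substitute into the budget 10·x + 30·y = 480: 40·x = 480, so x* = 12 and y* = 12.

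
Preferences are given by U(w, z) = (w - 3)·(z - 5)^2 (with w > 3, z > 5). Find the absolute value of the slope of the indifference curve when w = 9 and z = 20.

MU_w = (z−5)^2, MU_z = 2·(w−3)·(z−5).
MRS = (1/2)·(z−5)/(w−3).
At (9, 20): MRS = 1.25.
The indifference curve has slope −1.25 at this bundle.

MRS = 1.25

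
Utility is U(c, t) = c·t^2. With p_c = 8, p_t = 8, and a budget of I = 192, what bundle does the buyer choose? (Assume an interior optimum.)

c* = 8, t* = 16

MU_c = t^2 and MU_t = 2·c·t.
MRS = MU_c/MU_t = (1/2)·t/c.
Tangency: set MRS = p_c/p_t = 8/8 = 1.
So (1/2)·t/c = 1, i.e. t = 2·c.
Substitute into the budget 8·c + 8·t = 192: 24·c = 192, so c* = 8.
Then t* = 2·8 = 16.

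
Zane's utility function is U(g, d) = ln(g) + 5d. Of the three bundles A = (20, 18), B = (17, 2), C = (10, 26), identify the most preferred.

Evaluate utility at each bundle:
U(A) = 92.996.
U(B) = 12.833.
U(C) = 132.303.
Highest utility is C, so C ≻ A ≻ B.

Bundle C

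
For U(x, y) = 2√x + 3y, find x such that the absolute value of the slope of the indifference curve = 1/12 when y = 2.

x = 16

MU_x = 2/(2√x), MU_y = 3.
MRS = 2/(2√x) ÷ 3.
MRS depends only on x: (1/3)/√x = 1/12 ⇒ √x = (1/3)/(1/12) = 4 ⇒ x = 16.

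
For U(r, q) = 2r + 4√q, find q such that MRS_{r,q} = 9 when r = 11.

MU_r = 2, MU_q = 4/(2√q).
MRS = 2 ÷ (4/(2√q)).
MRS depends only on q: √q = 9 ⇒ √q = 9 ⇒ q = 81.

q = 81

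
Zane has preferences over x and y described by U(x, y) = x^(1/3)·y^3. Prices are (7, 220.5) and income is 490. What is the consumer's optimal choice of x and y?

MU_x = 1/3·x^(-2/3)·y^3 and MU_y = 3·x^(1/3)·y^2.
MRS = MU_x/MU_y = (1/9)·y/x.
Tangency: set MRS = p_x/p_y = 7/220.5 = 2/63.
So (1/9)·y/x = 2/63, i.e. y = (2/7)·x.
Substitute into the budget 7·x + 220.5·y = 490: 70·x = 490, so x* = 7.
Then y* = (2/7)·7 = 2.

x* = 7, y* = 2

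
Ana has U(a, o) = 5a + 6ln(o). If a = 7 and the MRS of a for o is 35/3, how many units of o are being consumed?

MU_a = 5, MU_o = 6/o.
MRS = 5 ÷ (6/o).
MRS depends only on o: (5/6)·o = 35/3 ⇒ o = (35/3)/(5/6) = 14.

o = 14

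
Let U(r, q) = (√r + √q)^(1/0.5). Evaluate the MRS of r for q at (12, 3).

MRS = 0.5

For CES with ρ = 0.5, MRS = √(q/r).
At (12, 3): MRS = 0.5.
The indifference curve has slope −0.5 at this bundle.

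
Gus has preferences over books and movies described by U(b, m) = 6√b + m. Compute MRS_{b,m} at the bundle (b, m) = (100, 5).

MU_b = 6/(2√b), MU_m = 1.
MRS = 6/(2√b) ÷ 1.
At (100, 5): MRS = 0.3.
The indifference curve has slope −0.3 at this bundle.

MRS = 0.3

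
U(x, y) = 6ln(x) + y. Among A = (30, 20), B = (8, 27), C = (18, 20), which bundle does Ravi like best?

Evaluate utility at each bundle:
U(A) = 40.407.
U(B) = 39.477.
U(C) = 37.342.
Highest utility is A, so A ≻ B ≻ C.

Bundle A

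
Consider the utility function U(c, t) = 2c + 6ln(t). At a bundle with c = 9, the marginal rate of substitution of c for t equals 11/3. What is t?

t = 11

MU_c = 2, MU_t = 6/t.
MRS = 2 ÷ (6/t).
MRS depends only on t: (1/3)·t = 11/3 ⇒ t = (11/3)/(1/3) = 11.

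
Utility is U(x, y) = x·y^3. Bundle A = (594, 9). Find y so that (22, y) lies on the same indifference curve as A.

y = 27

U(594, 9) = 433026.
Set U(22, y) = 433026 and solve.
With x = 22: y^3 = 433026/22 = 19683; taking the cube root, y = 27.
Check: U(22, 27) = 433026.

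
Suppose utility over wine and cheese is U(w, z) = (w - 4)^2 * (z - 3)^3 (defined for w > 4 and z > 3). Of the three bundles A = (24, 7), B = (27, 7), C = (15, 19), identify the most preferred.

Evaluate utility at each bundle:
U(A) = 25600.
U(B) = 33856.
U(C) = 495616.
Highest utility is C, so C ≻ B ≻ A.

Bundle C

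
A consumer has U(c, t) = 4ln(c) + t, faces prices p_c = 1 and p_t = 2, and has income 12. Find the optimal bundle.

c* = 8, t* = 2

MU_c = 4/c, MU_t = 1.
MRS = 4/c ÷ 1.
Tangency: set MRS = p_c/p_t = 1/2 = 0.5.
MRS depends only on c: 4/c = 0.5 ⇒ c* = 4/0.5 = 8.
From the budget, 2·t = 12 − 1·8 = 4, so t* = 2.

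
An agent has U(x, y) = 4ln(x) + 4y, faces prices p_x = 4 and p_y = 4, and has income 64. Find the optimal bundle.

x* = 1, y* = 15

MU_x = 4/x, MU_y = 4.
MRS = 4/x ÷ 4.
Tangency: set MRS = p_x/p_y = 4/4 = 1.
MRS depends only on x: 1/x = 1 ⇒ x* = 1/1 = 1.
From the budget, 4·y = 64 − 4·1 = 60, so y* = 15.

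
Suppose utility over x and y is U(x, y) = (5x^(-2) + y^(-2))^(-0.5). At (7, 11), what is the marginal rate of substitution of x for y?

MRS = 6655/343

For CES with ρ = -2, MRS = (5/1)·(y/x)^3.
At (7, 11): MRS = 6655/343.
So at (7, 11) the consumer would give up 6655/343 units of y for one more unit of x.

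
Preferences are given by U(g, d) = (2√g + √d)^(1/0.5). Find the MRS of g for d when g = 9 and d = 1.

MRS = 2/3

For CES with ρ = 0.5, MRS = (2/1)·√(d/g).
At (9, 1): MRS = 2/3.
That is, one extra unit of g is worth 2/3 units of d at the margin.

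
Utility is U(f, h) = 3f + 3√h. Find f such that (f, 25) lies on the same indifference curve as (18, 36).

f = 19

U(18, 36) = 72.
Set U(f, 25) = 72 and solve.
With h = 25: √25 = 5, so 3f = 72 − 3·5 = 57 and f = 19.
Check: U(19, 25) = 72.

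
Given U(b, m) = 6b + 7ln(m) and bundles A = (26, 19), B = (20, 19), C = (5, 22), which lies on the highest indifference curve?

Evaluate utility at each bundle:
U(A) = 176.611.
U(B) = 140.611.
U(C) = 51.637.
Highest utility is A, so A ≻ B ≻ C.

Bundle A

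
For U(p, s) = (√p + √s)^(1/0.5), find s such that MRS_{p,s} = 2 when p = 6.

For CES with ρ = 0.5, MRS = √(s/p).
Setting √(s/6) = 2 gives s/6 = 4 and s = 24.

s = 24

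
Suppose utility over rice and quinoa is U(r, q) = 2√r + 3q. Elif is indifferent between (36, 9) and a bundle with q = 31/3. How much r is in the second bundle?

U(36, 9) = 39.
Set U(r, 31/3) = 39 and solve.
With q = 31/3: 2√r = 39 − 3·31/3 = 8, so √r = 4 and r = 16.
Check: U(16, 31/3) = 39.

r = 16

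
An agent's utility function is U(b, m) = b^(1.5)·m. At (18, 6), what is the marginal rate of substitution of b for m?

MRS = 0.5

MU_b = 1.5·√b·m and MU_m = b^(1.5).
MRS = MU_b/MU_m = (1.5)·m/b.
At (18, 6): MRS = 0.5.
That is, one extra unit of b is worth 0.5 units of m at the margin.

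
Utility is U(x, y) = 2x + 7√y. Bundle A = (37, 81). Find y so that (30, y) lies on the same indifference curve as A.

y = 121

U(37, 81) = 137.
Set U(30, y) = 137 and solve.
With x = 30: 7√y = 137 − 2·30 = 77, so √y = 11 and y = 121.
Check: U(30, 121) = 137.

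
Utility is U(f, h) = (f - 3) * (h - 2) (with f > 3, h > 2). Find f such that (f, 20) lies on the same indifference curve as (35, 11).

f = 19

U(35, 11) = 288.
Set U(f, 20) = 288 and solve.
With h = 20: (20 − 2) = 18, so (f − 3) = 288/18 = 16.
So f = 3 + 16 = 19.
Check: U(19, 20) = 288.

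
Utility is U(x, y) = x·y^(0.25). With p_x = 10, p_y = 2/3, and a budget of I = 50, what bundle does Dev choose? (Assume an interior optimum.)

MU_x = y^(0.25) and MU_y = 0.25·x·y^(-0.75).
MRS = MU_x/MU_y = (4)·y/x.
Tangency: set MRS = p_x/p_y = 10/(2/3) = 15.
So (4)·y/x = 15, i.e. y = 3.75·x.
Substitute into the budget 10·x + (2/3)·y = 50: 12.5·x = 50, so x* = 4.
Then y* = 3.75·4 = 15.

x* = 4, y* = 15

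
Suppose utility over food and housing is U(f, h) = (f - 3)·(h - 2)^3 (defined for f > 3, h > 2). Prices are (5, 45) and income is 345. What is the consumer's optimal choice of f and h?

f* = 15, h* = 6

MU_f = (h−2)^3, MU_h = 3·(f−3)·(h−2)^2.
MRS = (1/3)·(h−2)/(f−3).
Tangency: set MRS = p_f/p_h = 5/45 = 1/9.
So (1/3)·(h − 2)/(f − 3) = 1/9, i.e. (h − 2) = (1/3)·(f − 3).
Rewrite the budget in excess-of-subsistence terms: 5·(f − 3) + 45·(h − 2) = 345 − 5·3 − 45·2 = 240.
Substituting, 20·(f − 3) = 240, so f − 3 = 12 and f* = 15.
Then h − 2 = (1/3)·12 = 4, so h* = 6.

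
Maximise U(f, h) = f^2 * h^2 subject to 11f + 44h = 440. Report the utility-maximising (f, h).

f* = 20, h* = 5

MU_f = 2·f·h^2 and MU_h = 2·f^2·h.
MRS = MU_f/MU_h = h/f.
Tangency: set MRS = p_f/p_h = 11/44 = 0.25.
So h/f = 0.25, i.e. h = 0.25·f.
Substitute into the budget 11·f + 44·h = 440: 22·f = 440, so f* = 20.
Then h* = 0.25·20 = 5.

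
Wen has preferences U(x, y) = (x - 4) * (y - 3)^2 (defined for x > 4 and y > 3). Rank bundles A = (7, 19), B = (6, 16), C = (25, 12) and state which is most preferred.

Bundle C

Evaluate utility at each bundle:
U(A) = 768.
U(B) = 338.
U(C) = 1701.
Highest utility is C, so C ≻ A ≻ B.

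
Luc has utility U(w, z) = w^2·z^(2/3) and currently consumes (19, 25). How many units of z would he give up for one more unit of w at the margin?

MRS = 75/19

MU_w = 2·w·z^(2/3) and MU_z = 2/3·w^2·z^(-1/3).
MRS = MU_w/MU_z = (3)·z/w.
At (19, 25): MRS = 75/19.
So at (19, 25) the consumer would give up 75/19 units of z for one more unit of w.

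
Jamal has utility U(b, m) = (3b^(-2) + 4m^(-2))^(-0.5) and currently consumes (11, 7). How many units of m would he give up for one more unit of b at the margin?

For CES with ρ = -2, MRS = (3/4)·(m/b)^3.
At (11, 7): MRS = 1029/5324.
The indifference curve has slope −1029/5324 at this bundle.

MRS = 1029/5324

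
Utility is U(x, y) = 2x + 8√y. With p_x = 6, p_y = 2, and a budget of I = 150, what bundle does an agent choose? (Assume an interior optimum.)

MU_x = 2, MU_y = 8/(2√y).
MRS = 2 ÷ (8/(2√y)).
Tangency: set MRS = p_x/p_y = 6/2 = 3.
MRS depends only on y: 0.5·√y = 3 ⇒ √y = 3/0.5 = 6 ⇒ y* = 36.
From the budget, 6·x = 150 − 2·36 = 78, so x* = 13.

x* = 13, y* = 36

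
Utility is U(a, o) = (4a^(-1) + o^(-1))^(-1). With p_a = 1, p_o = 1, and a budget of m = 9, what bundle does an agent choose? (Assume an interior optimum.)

a* = 6, o* = 3

For CES with ρ = -1, MRS = (4/1)·(o/a)^2.
Tangency: set MRS = p_a/p_o = 1/1 = 1.
So (o/a)^2 = 0.25; taking the square root, o/a = 0.5, i.e. o = 0.5·a.
Substitute into the budget 1·a + 1·o = 9: 1.5·a = 9, so a* = 6 and o* = 0.5·6 = 3.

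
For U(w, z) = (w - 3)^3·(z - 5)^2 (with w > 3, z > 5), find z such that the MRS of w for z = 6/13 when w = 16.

z = 9

MU_w = 3·(w−3)^2·(z−5)^2, MU_z = 2·(w−3)^3·(z−5).
MRS = (3/2)·(z−5)/(w−3).
Substitute w = 16: MRS = (z − 5)/(26/3). Setting this equal to 6/13 gives z − 5 = (6/13)·(26/3) = 4, so z = 9.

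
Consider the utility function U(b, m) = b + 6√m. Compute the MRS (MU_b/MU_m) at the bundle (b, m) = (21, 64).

MRS = 8/3

MU_b = 1, MU_m = 6/(2√m).
MRS = 1 ÷ (6/(2√m)).
At (21, 64): MRS = 8/3.
The indifference curve has slope −8/3 at this bundle.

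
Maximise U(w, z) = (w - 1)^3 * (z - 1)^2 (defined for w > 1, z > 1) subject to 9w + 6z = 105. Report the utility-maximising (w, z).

w* = 7, z* = 7

MU_w = 3·(w−1)^2·(z−1)^2, MU_z = 2·(w−1)^3·(z−1).
MRS = (3/2)·(z−1)/(w−1).
Tangency: set MRS = p_w/p_z = 9/6 = 1.5.
So (3/2)·(z − 1)/(w − 1) = 1.5, i.e. (z − 1) = (w − 1).
Rewrite the budget in excess-of-subsistence terms: 9·(w − 1) + 6·(z − 1) = 105 − 9·1 − 6·1 = 90.
Substituting, 15·(w − 1) = 90, so w − 1 = 6 and w* = 7.
Then z − 1 = 6, so z* = 7.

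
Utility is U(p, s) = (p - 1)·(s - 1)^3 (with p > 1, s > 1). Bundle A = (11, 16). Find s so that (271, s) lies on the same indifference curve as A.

s = 6

U(11, 16) = 33750.
Set U(271, s) = 33750 and solve.
With p = 271: (271 − 1) = 270, so (s − 1)^3 = 33750/270 = 125.
Taking the cube root (with s > 1): s − 1 = 5, so s = 6.
Check: U(271, 6) = 33750.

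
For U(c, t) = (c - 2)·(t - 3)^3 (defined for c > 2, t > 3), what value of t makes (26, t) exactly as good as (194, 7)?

t = 11

U(194, 7) = 12288.
Set U(26, t) = 12288 and solve.
With c = 26: (26 − 2) = 24, so (t − 3)^3 = 12288/24 = 512.
Taking the cube root (with t > 3): t − 3 = 8, so t = 11.
Check: U(26, 11) = 12288.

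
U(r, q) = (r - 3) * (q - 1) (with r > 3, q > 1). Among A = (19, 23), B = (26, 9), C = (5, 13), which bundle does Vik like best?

Evaluate utility at each bundle:
U(A) = 352.
U(B) = 184.
U(C) = 24.
Highest utility is A, so A ≻ B ≻ C.

Bundle A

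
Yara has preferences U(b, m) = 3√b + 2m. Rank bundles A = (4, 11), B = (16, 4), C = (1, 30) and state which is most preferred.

Bundle C

Evaluate utility at each bundle:
U(A) = 28.000.
U(B) = 20.000.
U(C) = 63.000.
Highest utility is C, so C ≻ A ≻ B.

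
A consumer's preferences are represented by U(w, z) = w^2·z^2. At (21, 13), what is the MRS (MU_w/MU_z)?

MRS = 13/21

MU_w = 2·w·z^2 and MU_z = 2·w^2·z.
MRS = MU_w/MU_z = z/w.
At (21, 13): MRS = 13/21.
So at (21, 13) the consumer would give up 13/21 units of z for one more unit of w.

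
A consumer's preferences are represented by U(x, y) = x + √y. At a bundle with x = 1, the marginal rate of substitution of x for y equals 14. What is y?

y = 49

MU_x = 1, MU_y = 1/(2√y).
MRS = 1 ÷ (1/(2√y)).
MRS depends only on y: 2·√y = 14 ⇒ √y = 14/2 = 7 ⇒ y = 49.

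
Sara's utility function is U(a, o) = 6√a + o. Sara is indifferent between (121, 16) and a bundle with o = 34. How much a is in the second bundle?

U(121, 16) = 82.
Set U(a, 34) = 82 and solve.
With o = 34: 6√a = 82 − 34 = 48, so √a = 8 and a = 64.
Check: U(64, 34) = 82.

a = 64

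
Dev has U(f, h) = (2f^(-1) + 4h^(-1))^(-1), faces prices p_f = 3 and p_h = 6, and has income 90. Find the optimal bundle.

For CES with ρ = -1, MRS = (2/4)·(h/f)^2.
Tangency: set MRS = p_f/p_h = 3/6 = 0.5.
So (h/f)^2 = 1; taking the square root, h/f = 1, i.e. h = f.
Substitute into the budget 3·f + 6·h = 90: 9·f = 90, so f* = 10 and h* = 10.

f* = 10, h* = 10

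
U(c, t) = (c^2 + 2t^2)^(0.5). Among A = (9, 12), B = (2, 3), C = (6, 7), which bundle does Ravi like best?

Bundle A

Evaluate utility at each bundle:
U(A) = 19.209.
U(B) = 4.690.
U(C) = 11.576.
Highest utility is A, so A ≻ C ≻ B.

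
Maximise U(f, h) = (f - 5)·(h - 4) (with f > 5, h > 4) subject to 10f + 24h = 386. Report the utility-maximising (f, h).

MU_f = (h−4), MU_h = (f−5).
MRS = (h−4)/(f−5).
Tangency: set MRS = p_f/p_h = 10/24 = 5/12.
So (h − 4)/(f − 5) = 5/12, i.e. (h − 4) = (5/12)·(f − 5).
Rewrite the budget in excess-of-subsistence terms: 10·(f − 5) + 24·(h − 4) = 386 − 10·5 − 24·4 = 240.
Substituting, 20·(f − 5) = 240, so f − 5 = 12 and f* = 17.
Then h − 4 = (5/12)·12 = 5, so h* = 9.

f* = 17, h* = 9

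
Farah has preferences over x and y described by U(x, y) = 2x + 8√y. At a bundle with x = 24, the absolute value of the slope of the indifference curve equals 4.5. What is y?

MU_x = 2, MU_y = 8/(2√y).
MRS = 2 ÷ (8/(2√y)).
MRS depends only on y: 0.5·√y = 4.5 ⇒ √y = 4.5/0.5 = 9 ⇒ y = 81.

y = 81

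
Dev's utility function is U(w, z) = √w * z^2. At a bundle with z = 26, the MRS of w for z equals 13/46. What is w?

MU_w = 0.5·w^(-0.5)·z^2 and MU_z = 2·√w·z.
MRS = MU_w/MU_z = (0.25)·z/w.
Substitute z = 26: MRS = 6.5/w. Setting 6.5/w = 13/46 gives w = 6.5/(13/46) = 23.

w = 23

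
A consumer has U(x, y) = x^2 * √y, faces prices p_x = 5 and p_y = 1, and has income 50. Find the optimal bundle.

MU_x = 2·x·√y and MU_y = 0.5·x^2·y^(-0.5).
MRS = MU_x/MU_y = (4)·y/x.
Tangency: set MRS = p_x/p_y = 5/1 = 5.
So (4)·y/x = 5, i.e. y = 1.25·x.
Substitute into the budget 5·x + 1·y = 50: 6.25·x = 50, so x* = 8.
Then y* = 1.25·8 = 10.

x* = 8, y* = 10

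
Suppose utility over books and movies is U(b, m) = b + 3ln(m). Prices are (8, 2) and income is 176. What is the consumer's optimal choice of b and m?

b* = 19, m* = 12

MU_b = 1, MU_m = 3/m.
MRS = 1 ÷ (3/m).
Tangency: set MRS = p_b/p_m = 8/2 = 4.
MRS depends only on m: (1/3)·m = 4 ⇒ m* = 4/(1/3) = 12.
From the budget, 8·b = 176 − 2·12 = 152, so b* = 19.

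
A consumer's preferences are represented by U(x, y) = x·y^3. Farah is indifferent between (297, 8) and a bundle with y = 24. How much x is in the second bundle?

x = 11

U(297, 8) = 152064.
Set U(x, 24) = 152064 and solve.
With y = 24: 24^3 = 13824, so x = 152064/13824 = 11.
Check: U(11, 24) = 152064.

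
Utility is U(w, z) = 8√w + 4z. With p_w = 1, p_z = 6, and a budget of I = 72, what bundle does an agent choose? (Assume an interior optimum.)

w* = 36, z* = 6

MU_w = 8/(2√w), MU_z = 4.
MRS = 8/(2√w) ÷ 4.
Tangency: set MRS = p_w/p_z = 1/6.
MRS depends only on w: 1/√w = 1/6 ⇒ √w = 1/(1/6) = 6 ⇒ w* = 36.
From the budget, 6·z = 72 − 1·36 = 36, so z* = 6.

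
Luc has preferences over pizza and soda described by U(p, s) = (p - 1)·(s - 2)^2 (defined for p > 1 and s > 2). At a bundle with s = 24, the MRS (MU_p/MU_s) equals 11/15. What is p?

MU_p = (s−2)^2, MU_s = 2·(p−1)·(s−2).
MRS = (1/2)·(s−2)/(p−1).
Substitute s = 24: MRS = 11/(p − 1). Setting this equal to 11/15 gives p − 1 = 11/(11/15) = 15, so p = 16.

p = 16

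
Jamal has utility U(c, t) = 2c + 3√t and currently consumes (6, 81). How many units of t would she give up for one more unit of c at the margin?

MRS = 12

MU_c = 2, MU_t = 3/(2√t).
MRS = 2 ÷ (3/(2√t)).
At (6, 81): MRS = 12.
The indifference curve has slope −12 at this bundle.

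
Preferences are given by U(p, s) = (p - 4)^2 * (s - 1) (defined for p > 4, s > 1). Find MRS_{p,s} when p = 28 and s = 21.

MU_p = 2·(p−4)·(s−1), MU_s = (p−4)^2.
MRS = (2/1)·(s−1)/(p−4).
At (28, 21): MRS = 5/3.
That is, one extra unit of p is worth 5/3 units of s at the margin.

MRS = 5/3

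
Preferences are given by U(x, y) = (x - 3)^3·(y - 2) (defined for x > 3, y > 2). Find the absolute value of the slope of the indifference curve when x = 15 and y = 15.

MRS = 3.25

MU_x = 3·(x−3)^2·(y−2), MU_y = (x−3)^3.
MRS = (3/1)·(y−2)/(x−3).
At (15, 15): MRS = 3.25.
That is, one extra unit of x is worth 3.25 units of y at the margin.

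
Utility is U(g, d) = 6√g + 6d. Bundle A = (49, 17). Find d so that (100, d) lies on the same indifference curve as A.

U(49, 17) = 144.
Set U(100, d) = 144 and solve.
With g = 100: √100 = 10, so 6d = 144 − 6·10 = 84 and d = 14.
Check: U(100, 14) = 144.

d = 14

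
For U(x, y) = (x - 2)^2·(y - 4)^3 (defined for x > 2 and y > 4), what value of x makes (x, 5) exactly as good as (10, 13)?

x = 218

U(10, 13) = 46656.
Set U(x, 5) = 46656 and solve.
With y = 5: (5 − 4)^3 = 1, so (x − 2)^2 = 46656/1 = 46656.
Taking the square root (with x > 2): x − 2 = 216, so x = 218.
Check: U(218, 5) = 46656.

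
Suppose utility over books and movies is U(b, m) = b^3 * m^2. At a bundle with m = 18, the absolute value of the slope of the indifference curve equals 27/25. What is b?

b = 25

MU_b = 3·b^2·m^2 and MU_m = 2·b^3·m.
MRS = MU_b/MU_m = (3/2)·m/b.
Substitute m = 18: MRS = 27/b. Setting 27/b = 27/25 gives b = 27/(27/25) = 25.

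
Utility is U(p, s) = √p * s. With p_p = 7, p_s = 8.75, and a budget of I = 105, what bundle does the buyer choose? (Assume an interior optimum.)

MU_p = 0.5·p^(-0.5)·s and MU_s = √p.
MRS = MU_p/MU_s = (0.5)·s/p.
Tangency: set MRS = p_p/p_s = 7/8.75 = 0.8.
So (0.5)·s/p = 0.8, i.e. s = 1.6·p.
Substitute into the budget 7·p + 8.75·s = 105: 21·p = 105, so p* = 5.
Then s* = 1.6·5 = 8.

p* = 5, s* = 8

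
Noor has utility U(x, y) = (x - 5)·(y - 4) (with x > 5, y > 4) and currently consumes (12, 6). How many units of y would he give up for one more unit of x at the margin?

MU_x = (y−4), MU_y = (x−5).
MRS = (y−4)/(x−5).
At (12, 6): MRS = 2/7.
The indifference curve has slope −2/7 at this bundle.

MRS = 2/7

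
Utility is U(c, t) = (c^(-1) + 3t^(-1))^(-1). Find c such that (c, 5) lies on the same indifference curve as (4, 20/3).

U depends on (c, t) only through S = c^(-1) + 3t^(-1), so equal utility means equal S. At (4, 20/3): S = 0.7.
With t = 5: 3·5^(-1) = 0.6, so c^(-1) = 0.7 − 0.6 = 0.1.
Hence c = 1/0.1 = 10.
Check: U(10, 5) = 1.4286.

c = 10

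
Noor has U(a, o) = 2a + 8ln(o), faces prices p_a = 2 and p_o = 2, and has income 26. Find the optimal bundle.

a* = 9, o* = 4

MU_a = 2, MU_o = 8/o.
MRS = 2 ÷ (8/o).
Tangency: set MRS = p_a/p_o = 2/2 = 1.
MRS depends only on o: 0.25·o = 1 ⇒ o* = 1/0.25 = 4.
From the budget, 2·a = 26 − 2·4 = 18, so a* = 9.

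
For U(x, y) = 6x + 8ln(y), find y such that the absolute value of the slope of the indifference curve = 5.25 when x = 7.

MU_x = 6, MU_y = 8/y.
MRS = 6 ÷ (8/y).
MRS depends only on y: 0.75·y = 5.25 ⇒ y = 5.25/0.75 = 7.

y = 7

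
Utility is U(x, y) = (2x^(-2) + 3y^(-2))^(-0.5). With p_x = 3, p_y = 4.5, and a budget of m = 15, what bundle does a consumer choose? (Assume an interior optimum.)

For CES with ρ = -2, MRS = (2/3)·(y/x)^3.
Tangency: set MRS = p_x/p_y = 3/4.5 = 2/3.
So (y/x)^3 = 1; taking the cube root, y/x = 1, i.e. y = x.
Substitute into the budget 3·x + 4.5·y = 15: 7.5·x = 15, so x* = 2 and y* = 2.

x* = 2, y* = 2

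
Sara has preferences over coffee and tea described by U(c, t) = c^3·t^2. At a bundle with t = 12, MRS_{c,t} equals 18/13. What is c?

c = 13

MU_c = 3·c^2·t^2 and MU_t = 2·c^3·t.
MRS = MU_c/MU_t = (3/2)·t/c.
Substitute t = 12: MRS = 18/c. Setting 18/c = 18/13 gives c = 18/(18/13) = 13.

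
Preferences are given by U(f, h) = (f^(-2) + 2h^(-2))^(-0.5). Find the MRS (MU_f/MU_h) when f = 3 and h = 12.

MRS = 32

For CES with ρ = -2, MRS = (1/2)·(h/f)^3.
At (3, 12): MRS = 32.
That is, one extra unit of f is worth 32 units of h at the margin.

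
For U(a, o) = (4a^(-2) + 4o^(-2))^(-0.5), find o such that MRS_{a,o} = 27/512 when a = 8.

For CES with ρ = -2, MRS = (o/a)^3.
Setting (o/8)^3 = 27/512 gives o/8 = 0.375 and o = 3.

o = 3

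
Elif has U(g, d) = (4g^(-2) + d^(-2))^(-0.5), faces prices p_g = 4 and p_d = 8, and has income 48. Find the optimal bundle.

For CES with ρ = -2, MRS = (4/1)·(d/g)^3.
Tangency: set MRS = p_g/p_d = 4/8 = 0.5.
So (d/g)^3 = 0.125; taking the cube root, d/g = 0.5, i.e. d = 0.5·g.
Substitute into the budget 4·g + 8·d = 48: 8·g = 48, so g* = 6 and d* = 0.5·6 = 3.

g* = 6, d* = 3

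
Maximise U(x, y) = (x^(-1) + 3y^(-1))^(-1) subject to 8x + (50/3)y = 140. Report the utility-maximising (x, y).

For CES with ρ = -1, MRS = (1/3)·(y/x)^2.
Tangency: set MRS = p_x/p_y = 8/(50/3) = 12/25.
So (y/x)^2 = 36/25; taking the square root, y/x = 1.2, i.e. y = 1.2·x.
Substitute into the budget 8·x + (50/3)·y = 140: 28·x = 140, so x* = 5 and y* = 1.2·5 = 6.

x* = 5, y* = 6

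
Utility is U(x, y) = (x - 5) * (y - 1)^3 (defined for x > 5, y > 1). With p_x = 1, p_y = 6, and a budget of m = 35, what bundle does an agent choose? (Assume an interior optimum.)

x* = 11, y* = 4

MU_x = (y−1)^3, MU_y = 3·(x−5)·(y−1)^2.
MRS = (1/3)·(y−1)/(x−5).
Tangency: set MRS = p_x/p_y = 1/6.
So (1/3)·(y − 1)/(x − 5) = 1/6, i.e. (y − 1) = 0.5·(x − 5).
Rewrite the budget in excess-of-subsistence terms: 1·(x − 5) + 6·(y − 1) = 35 − 1·5 − 6·1 = 24.
Substituting, 4·(x − 5) = 24, so x − 5 = 6 and x* = 11.
Then y − 1 = 0.5·6 = 3, so y* = 4.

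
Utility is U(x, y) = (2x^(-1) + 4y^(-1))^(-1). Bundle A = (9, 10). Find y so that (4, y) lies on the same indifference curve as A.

y = 360/11

U depends on (x, y) only through S = 2x^(-1) + 4y^(-1), so equal utility means equal S. At (9, 10): S = 28/45.
With x = 4: 2·4^(-1) = 0.5, so 4y^(-1) = 28/45 − 0.5 = 11/90, i.e. y^(-1) = 11/360.
Hence y = 1/(11/360) = 360/11.
Check: U(4, 360/11) = 1.6071.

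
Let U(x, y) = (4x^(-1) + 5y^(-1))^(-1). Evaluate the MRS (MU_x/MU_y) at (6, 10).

For CES with ρ = -1, MRS = (4/5)·(y/x)^2.
At (6, 10): MRS = 20/9.
That is, one extra unit of x is worth 20/9 units of y at the margin.

MRS = 20/9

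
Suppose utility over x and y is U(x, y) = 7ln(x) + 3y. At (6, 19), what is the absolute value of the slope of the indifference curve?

MRS = 7/18

MU_x = 7/x, MU_y = 3.
MRS = 7/x ÷ 3.
At (6, 19): MRS = 7/18.
That is, one extra unit of x is worth 7/18 units of y at the margin.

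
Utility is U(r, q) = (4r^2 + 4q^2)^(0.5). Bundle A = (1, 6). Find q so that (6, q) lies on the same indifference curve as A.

U depends on (r, q) only through S = 4r^2 + 4q^2, so equal utility means equal S. At (1, 6): S = 148.
With r = 6: 4·6^2 = 144, so 4q^2 = 148 − 144 = 4, i.e. q^2 = 1.
Hence q = √1 = 1.
Check: U(6, 1) = 12.1655.

q = 1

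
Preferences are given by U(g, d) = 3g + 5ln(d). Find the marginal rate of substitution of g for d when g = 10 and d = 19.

MRS = 11.4

MU_g = 3, MU_d = 5/d.
MRS = 3 ÷ (5/d).
At (10, 19): MRS = 11.4.
The indifference curve has slope −11.4 at this bundle.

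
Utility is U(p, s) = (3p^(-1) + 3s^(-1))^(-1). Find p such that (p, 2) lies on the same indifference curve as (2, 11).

p = 11

U depends on (p, s) only through S = 3p^(-1) + 3s^(-1), so equal utility means equal S. At (2, 11): S = 39/22.
With s = 2: 3·2^(-1) = 1.5, so 3p^(-1) = 39/22 − 1.5 = 3/11, i.e. p^(-1) = 1/11.
Hence p = 1/(1/11) = 11.
Check: U(11, 2) = 0.5641.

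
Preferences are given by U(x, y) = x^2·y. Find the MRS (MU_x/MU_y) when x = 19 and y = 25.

MU_x = 2·x·y and MU_y = x^2.
MRS = MU_x/MU_y = (2/1)·y/x.
At (19, 25): MRS = 50/19.
So at (19, 25) the consumer would give up 50/19 units of y for one more unit of x.

MRS = 50/19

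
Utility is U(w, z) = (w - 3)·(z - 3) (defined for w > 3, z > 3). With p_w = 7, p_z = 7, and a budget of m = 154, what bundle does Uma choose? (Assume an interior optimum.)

MU_w = (z−3), MU_z = (w−3).
MRS = (z−3)/(w−3).
Tangency: set MRS = p_w/p_z = 7/7 = 1.
So (z − 3)/(w − 3) = 1, i.e. (z − 3) = (w − 3).
Rewrite the budget in excess-of-subsistence terms: 7·(w − 3) + 7·(z − 3) = 154 − 7·3 − 7·3 = 112.
Substituting, 14·(w − 3) = 112, so w − 3 = 8 and w* = 11.
Then z − 3 = 8, so z* = 11.

w* = 11, z* = 11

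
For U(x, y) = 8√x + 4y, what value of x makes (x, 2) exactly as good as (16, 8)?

U(16, 8) = 64.
Set U(x, 2) = 64 and solve.
With y = 2: 8√x = 64 − 4·2 = 56, so √x = 7 and x = 49.
Check: U(49, 2) = 64.

x = 49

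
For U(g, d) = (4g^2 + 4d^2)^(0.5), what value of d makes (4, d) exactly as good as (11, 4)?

d = 11

U depends on (g, d) only through S = 4g^2 + 4d^2, so equal utility means equal S. At (11, 4): S = 548.
With g = 4: 4·4^2 = 64, so 4d^2 = 548 − 64 = 484, i.e. d^2 = 121.
Hence d = √121 = 11.
Check: U(4, 11) = 23.4094.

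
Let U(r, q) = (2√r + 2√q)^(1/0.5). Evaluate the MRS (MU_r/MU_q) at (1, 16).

MRS = 4

For CES with ρ = 0.5, MRS = √(q/r).
At (1, 16): MRS = 4.
The indifference curve has slope −4 at this bundle.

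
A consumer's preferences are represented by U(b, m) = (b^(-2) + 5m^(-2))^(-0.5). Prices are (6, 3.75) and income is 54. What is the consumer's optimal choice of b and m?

For CES with ρ = -2, MRS = (1/5)·(m/b)^3.
Tangency: set MRS = p_b/p_m = 6/3.75 = 1.6.
So (m/b)^3 = 8; taking the cube root, m/b = 2, i.e. m = 2·b.
Substitute into the budget 6·b + 3.75·m = 54: 13.5·b = 54, so b* = 4 and m* = 2·4 = 8.

b* = 4, m* = 8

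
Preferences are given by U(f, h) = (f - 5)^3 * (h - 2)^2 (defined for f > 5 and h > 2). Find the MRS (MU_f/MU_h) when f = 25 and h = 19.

MRS = 51/40

MU_f = 3·(f−5)^2·(h−2)^2, MU_h = 2·(f−5)^3·(h−2).
MRS = (3/2)·(h−2)/(f−5).
At (25, 19): MRS = 51/40.
So at (25, 19) the consumer would give up 51/40 units of h for one more unit of f.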